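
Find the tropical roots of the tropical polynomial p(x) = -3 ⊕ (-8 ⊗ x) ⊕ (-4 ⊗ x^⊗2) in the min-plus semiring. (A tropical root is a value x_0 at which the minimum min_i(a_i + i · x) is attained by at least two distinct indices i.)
Roots: {-4, 5}

Each tropical root is a break point of the lower envelope of the lines y = a_i + i · x (there are 3 lines, with slopes 0, 1, ..., 2). Only the lines that attain the minimum somewhere contribute to roots; other lines are dominated. Here the surviving (envelope) indices are i = 2, i = 1, i = 0.
Intersections between consecutive envelope lines give the roots: for adjacent envelope indices i < j the intersection is x = (a_i − a_j) / (j − i). Reading off the sorted break points: {-4, 5}.
Verification: at each break x_0, at least two indices attain the minimum of min_i(a_i + i · x_0).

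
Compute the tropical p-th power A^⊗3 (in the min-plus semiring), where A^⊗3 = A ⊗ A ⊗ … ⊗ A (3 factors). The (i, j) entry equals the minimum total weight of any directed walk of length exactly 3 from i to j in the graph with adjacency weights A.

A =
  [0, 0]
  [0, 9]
A^⊗3 =
  [0, 0]
  [0, 0]

Each entry (A^⊗3)_ij equals the minimum over all length-3 walks i = v_0 → v_1 → … → v_3 = j of Σ_t A[v_t][v_{t+1}]. For example, for (i, j) = (0, 1) we minimise over 4 possible intermediate vertex sequences; the minimum is 0, attained along the walk 0 → 0 → 0 → 1.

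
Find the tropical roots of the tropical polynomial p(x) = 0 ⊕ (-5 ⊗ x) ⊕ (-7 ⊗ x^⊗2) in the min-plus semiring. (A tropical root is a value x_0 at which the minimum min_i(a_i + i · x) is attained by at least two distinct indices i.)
Roots: {2, 5}

Each tropical root is a break point of the lower envelope of the lines y = a_i + i · x (there are 3 lines, with slopes 0, 1, ..., 2). Only the lines that attain the minimum somewhere contribute to roots; other lines are dominated. Here the surviving (envelope) indices are i = 2, i = 1, i = 0.
Intersections between consecutive envelope lines give the roots: for adjacent envelope indices i < j the intersection is x = (a_i − a_j) / (j − i). Reading off the sorted break points: {2, 5}.
Verification: at each break x_0, at least two indices attain the minimum of min_i(a_i + i · x_0).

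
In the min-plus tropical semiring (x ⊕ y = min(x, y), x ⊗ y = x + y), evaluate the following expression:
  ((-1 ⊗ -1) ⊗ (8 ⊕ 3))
((-1 ⊗ -1) ⊗ (8 ⊕ 3)) = 1

Expand innermost to outermost. Recall ⊕ takes the minimum of its arguments and ⊗ takes their sum. Working out the expression ((-1 ⊗ -1) ⊗ (8 ⊕ 3)) gives 1.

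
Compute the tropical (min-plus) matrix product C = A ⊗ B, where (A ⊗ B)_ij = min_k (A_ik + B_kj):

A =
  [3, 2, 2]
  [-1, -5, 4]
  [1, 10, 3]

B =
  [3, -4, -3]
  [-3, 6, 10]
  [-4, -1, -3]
A ⊗ B =
  [-2, -1, -1]
  [-8, -5, -4]
  [-1, -3, -2]

Apply the min-plus product entry-by-entry:
  C[0][0] = min over k of (A[0][0] + B[0][0] = 3 + 3 = 6, A[0][1] + B[1][0] = 2 + -3 = -1, A[0][2] + B[2][0] = 2 + -4 = -2) = -2 (attained at k = 2)
  C[0][1] = min over k of (A[0][0] + B[0][1] = 3 + -4 = -1, A[0][1] + B[1][1] = 2 + 6 = 8, A[0][2] + B[2][1] = 2 + -1 = 1) = -1 (attained at k = 0)
  C[0][2] = min over k of (A[0][0] + B[0][2] = 3 + -3 = 0, A[0][1] + B[1][2] = 2 + 10 = 12, A[0][2] + B[2][2] = 2 + -3 = -1) = -1 (attained at k = 2)
  C[1][0] = min over k of (A[1][0] + B[0][0] = -1 + 3 = 2, A[1][1] + B[1][0] = -5 + -3 = -8, A[1][2] + B[2][0] = 4 + -4 = 0) = -8 (attained at k = 1)
  C[1][1] = min over k of (A[1][0] + B[0][1] = -1 + -4 = -5, A[1][1] + B[1][1] = -5 + 6 = 1, A[1][2] + B[2][1] = 4 + -1 = 3) = -5 (attained at k = 0)
  C[1][2] = min over k of (A[1][0] + B[0][2] = -1 + -3 = -4, A[1][1] + B[1][2] = -5 + 10 = 5, A[1][2] + B[2][2] = 4 + -3 = 1) = -4 (attained at k = 0)
  C[2][0] = min over k of (A[2][0] + B[0][0] = 1 + 3 = 4, A[2][1] + B[1][0] = 10 + -3 = 7, A[2][2] + B[2][0] = 3 + -4 = -1) = -1 (attained at k = 2)
  C[2][1] = min over k of (A[2][0] + B[0][1] = 1 + -4 = -3, A[2][1] + B[1][1] = 10 + 6 = 16, A[2][2] + B[2][1] = 3 + -1 = 2) = -3 (attained at k = 0)
  C[2][2] = min over k of (A[2][0] + B[0][2] = 1 + -3 = -2, A[2][1] + B[1][2] = 10 + 10 = 20, A[2][2] + B[2][2] = 3 + -3 = 0) = -2 (attained at k = 0)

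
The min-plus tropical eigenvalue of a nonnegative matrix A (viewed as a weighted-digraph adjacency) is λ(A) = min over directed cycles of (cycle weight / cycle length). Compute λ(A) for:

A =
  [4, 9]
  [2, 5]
λ(A) = 4

Enumerate directed cycles and compute their means (weight / length). Sample:
  cycle 0 → 0: weight = 4, length = 1, mean = 4/1 ≈ 4.000
  cycle 1 → 1: weight = 5, length = 1, mean = 5/1 ≈ 5.000
  cycle 0 → 1 → 0: weight = 11, length = 2, mean = 11/2 ≈ 5.500
  cycle 1 → 0 → 1: weight = 11, length = 2, mean = 11/2 ≈ 5.500
Minimum mean = 4.000, attained e.g. along the cycle 0 → 0 with weight 4 and length 1. So λ(A) = 4/1 = 4.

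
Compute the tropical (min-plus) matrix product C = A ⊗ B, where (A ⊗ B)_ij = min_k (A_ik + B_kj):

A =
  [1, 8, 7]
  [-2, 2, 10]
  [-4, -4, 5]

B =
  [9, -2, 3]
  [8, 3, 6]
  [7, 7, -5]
A ⊗ B =
  [10, -1, 2]
  [7, -4, 1]
  [4, -6, -1]

Apply the min-plus product entry-by-entry:
  C[0][0] = min over k of (A[0][0] + B[0][0] = 1 + 9 = 10, A[0][1] + B[1][0] = 8 + 8 = 16, A[0][2] + B[2][0] = 7 + 7 = 14) = 10 (attained at k = 0)
  C[0][1] = min over k of (A[0][0] + B[0][1] = 1 + -2 = -1, A[0][1] + B[1][1] = 8 + 3 = 11, A[0][2] + B[2][1] = 7 + 7 = 14) = -1 (attained at k = 0)
  C[0][2] = min over k of (A[0][0] + B[0][2] = 1 + 3 = 4, A[0][1] + B[1][2] = 8 + 6 = 14, A[0][2] + B[2][2] = 7 + -5 = 2) = 2 (attained at k = 2)
  C[1][0] = min over k of (A[1][0] + B[0][0] = -2 + 9 = 7, A[1][1] + B[1][0] = 2 + 8 = 10, A[1][2] + B[2][0] = 10 + 7 = 17) = 7 (attained at k = 0)
  C[1][1] = min over k of (A[1][0] + B[0][1] = -2 + -2 = -4, A[1][1] + B[1][1] = 2 + 3 = 5, A[1][2] + B[2][1] = 10 + 7 = 17) = -4 (attained at k = 0)
  C[1][2] = min over k of (A[1][0] + B[0][2] = -2 + 3 = 1, A[1][1] + B[1][2] = 2 + 6 = 8, A[1][2] + B[2][2] = 10 + -5 = 5) = 1 (attained at k = 0)
  C[2][0] = min over k of (A[2][0] + B[0][0] = -4 + 9 = 5, A[2][1] + B[1][0] = -4 + 8 = 4, A[2][2] + B[2][0] = 5 + 7 = 12) = 4 (attained at k = 1)
  C[2][1] = min over k of (A[2][0] + B[0][1] = -4 + -2 = -6, A[2][1] + B[1][1] = -4 + 3 = -1, A[2][2] + B[2][1] = 5 + 7 = 12) = -6 (attained at k = 0)
  C[2][2] = min over k of (A[2][0] + B[0][2] = -4 + 3 = -1, A[2][1] + B[1][2] = -4 + 6 = 2, A[2][2] + B[2][2] = 5 + -5 = 0) = -1 (attained at k = 0)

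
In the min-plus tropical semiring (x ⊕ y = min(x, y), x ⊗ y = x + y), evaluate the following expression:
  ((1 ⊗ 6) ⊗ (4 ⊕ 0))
((1 ⊗ 6) ⊗ (4 ⊕ 0)) = 7

Expand innermost to outermost. Recall ⊕ takes the minimum of its arguments and ⊗ takes their sum. Working out the expression ((1 ⊗ 6) ⊗ (4 ⊕ 0)) gives 7.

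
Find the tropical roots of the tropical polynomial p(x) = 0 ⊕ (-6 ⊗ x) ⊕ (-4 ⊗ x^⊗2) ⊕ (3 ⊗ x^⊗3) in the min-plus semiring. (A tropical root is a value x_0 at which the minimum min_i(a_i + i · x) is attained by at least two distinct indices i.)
Roots: {-7, -2, 6}

Each tropical root is a break point of the lower envelope of the lines y = a_i + i · x (there are 4 lines, with slopes 0, 1, ..., 3). Only the lines that attain the minimum somewhere contribute to roots; other lines are dominated. Here the surviving (envelope) indices are i = 3, i = 2, i = 1, i = 0.
Intersections between consecutive envelope lines give the roots: for adjacent envelope indices i < j the intersection is x = (a_i − a_j) / (j − i). Reading off the sorted break points: {-7, -2, 6}.
Verification: at each break x_0, at least two indices attain the minimum of min_i(a_i + i · x_0).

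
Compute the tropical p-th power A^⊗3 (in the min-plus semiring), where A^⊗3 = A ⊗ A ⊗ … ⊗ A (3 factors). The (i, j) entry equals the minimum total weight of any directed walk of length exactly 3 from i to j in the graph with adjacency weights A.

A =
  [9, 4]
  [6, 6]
A^⊗3 =
  [16, 14]
  [16, 16]

Each entry (A^⊗3)_ij equals the minimum over all length-3 walks i = v_0 → v_1 → … → v_3 = j of Σ_t A[v_t][v_{t+1}]. For example, for (i, j) = (0, 1) we minimise over 4 possible intermediate vertex sequences; the minimum is 14, attained along the walk 0 → 1 → 0 → 1.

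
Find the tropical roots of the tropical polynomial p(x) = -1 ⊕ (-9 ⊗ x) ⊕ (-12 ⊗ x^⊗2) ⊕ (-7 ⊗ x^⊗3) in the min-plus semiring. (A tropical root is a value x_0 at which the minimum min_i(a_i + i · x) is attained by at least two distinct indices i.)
Roots: {-5, 3, 8}

Each tropical root is a break point of the lower envelope of the lines y = a_i + i · x (there are 4 lines, with slopes 0, 1, ..., 3). Only the lines that attain the minimum somewhere contribute to roots; other lines are dominated. Here the surviving (envelope) indices are i = 3, i = 2, i = 1, i = 0.
Intersections between consecutive envelope lines give the roots: for adjacent envelope indices i < j the intersection is x = (a_i − a_j) / (j − i). Reading off the sorted break points: {-5, 3, 8}.
Verification: at each break x_0, at least two indices attain the minimum of min_i(a_i + i · x_0).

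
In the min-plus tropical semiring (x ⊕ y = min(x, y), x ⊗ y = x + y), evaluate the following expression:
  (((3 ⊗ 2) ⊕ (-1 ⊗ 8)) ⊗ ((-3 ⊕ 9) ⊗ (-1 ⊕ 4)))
(((3 ⊗ 2) ⊕ (-1 ⊗ 8)) ⊗ ((-3 ⊕ 9) ⊗ (-1 ⊕ 4))) = 1

Expand innermost to outermost. Recall ⊕ takes the minimum of its arguments and ⊗ takes their sum. Working out the expression (((3 ⊗ 2) ⊕ (-1 ⊗ 8)) ⊗ ((-3 ⊕ 9) ⊗ (-1 ⊕ 4))) gives 1.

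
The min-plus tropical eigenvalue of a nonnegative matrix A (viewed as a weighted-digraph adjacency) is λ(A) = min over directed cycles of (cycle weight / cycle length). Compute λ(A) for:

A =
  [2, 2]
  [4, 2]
λ(A) = 2

Enumerate directed cycles and compute their means (weight / length). Sample:
  cycle 0 → 0: weight = 2, length = 1, mean = 2/1 ≈ 2.000
  cycle 1 → 1: weight = 2, length = 1, mean = 2/1 ≈ 2.000
  cycle 0 → 1 → 0: weight = 6, length = 2, mean = 6/2 ≈ 3.000
  cycle 1 → 0 → 1: weight = 6, length = 2, mean = 6/2 ≈ 3.000
Minimum mean = 2.000, attained e.g. along the cycle 0 → 0 with weight 2 and length 1. So λ(A) = 2/1 = 2.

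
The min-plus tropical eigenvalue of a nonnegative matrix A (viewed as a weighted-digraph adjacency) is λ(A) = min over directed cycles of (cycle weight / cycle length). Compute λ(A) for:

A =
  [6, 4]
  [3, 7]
λ(A) = 7/2

Enumerate directed cycles and compute their means (weight / length). Sample:
  cycle 0 → 0: weight = 6, length = 1, mean = 6/1 ≈ 6.000
  cycle 1 → 1: weight = 7, length = 1, mean = 7/1 ≈ 7.000
  cycle 0 → 1 → 0: weight = 7, length = 2, mean = 7/2 ≈ 3.500
  cycle 1 → 0 → 1: weight = 7, length = 2, mean = 7/2 ≈ 3.500
Minimum mean = 3.500, attained e.g. along the cycle 0 → 1 → 0 with weight 7 and length 2. So λ(A) = 7/2 = 7/2.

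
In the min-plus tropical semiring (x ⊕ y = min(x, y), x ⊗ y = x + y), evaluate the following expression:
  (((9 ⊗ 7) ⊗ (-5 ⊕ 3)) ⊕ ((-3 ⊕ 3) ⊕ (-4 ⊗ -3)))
(((9 ⊗ 7) ⊗ (-5 ⊕ 3)) ⊕ ((-3 ⊕ 3) ⊕ (-4 ⊗ -3))) = -7

Expand innermost to outermost. Recall ⊕ takes the minimum of its arguments and ⊗ takes their sum. Working out the expression (((9 ⊗ 7) ⊗ (-5 ⊕ 3)) ⊕ ((-3 ⊕ 3) ⊕ (-4 ⊗ -3))) gives -7.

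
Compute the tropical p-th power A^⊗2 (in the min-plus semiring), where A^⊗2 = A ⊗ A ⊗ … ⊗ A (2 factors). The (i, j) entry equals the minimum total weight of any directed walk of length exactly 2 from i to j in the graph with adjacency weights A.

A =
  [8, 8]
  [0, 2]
A^⊗2 =
  [8, 10]
  [2, 4]

Each entry (A^⊗2)_ij equals the minimum over all length-2 walks i = v_0 → v_1 → … → v_2 = j of Σ_t A[v_t][v_{t+1}]. For example, for (i, j) = (0, 1) we minimise over 2 possible intermediate vertex sequences; the minimum is 10, attained along the walk 0 → 1 → 1.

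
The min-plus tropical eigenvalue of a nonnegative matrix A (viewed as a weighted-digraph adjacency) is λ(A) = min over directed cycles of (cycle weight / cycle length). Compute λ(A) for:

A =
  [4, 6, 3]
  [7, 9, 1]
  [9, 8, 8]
λ(A) = 4

Enumerate directed cycles and compute their means (weight / length). Sample:
  cycle 0 → 0: weight = 4, length = 1, mean = 4/1 ≈ 4.000
  cycle 1 → 1: weight = 9, length = 1, mean = 9/1 ≈ 9.000
  cycle 2 → 2: weight = 8, length = 1, mean = 8/1 ≈ 8.000
  cycle 0 → 1 → 0: weight = 13, length = 2, mean = 13/2 ≈ 6.500
  cycle 0 → 2 → 0: weight = 12, length = 2, mean = 12/2 ≈ 6.000
  cycle 1 → 0 → 1: weight = 13, length = 2, mean = 13/2 ≈ 6.500
Minimum mean = 4.000, attained e.g. along the cycle 0 → 0 with weight 4 and length 1. So λ(A) = 4/1 = 4.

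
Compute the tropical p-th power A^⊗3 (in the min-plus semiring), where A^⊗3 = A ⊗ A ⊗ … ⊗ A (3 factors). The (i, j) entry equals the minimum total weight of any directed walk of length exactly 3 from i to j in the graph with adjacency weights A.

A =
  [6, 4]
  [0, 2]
A^⊗3 =
  [6, 8]
  [4, 6]

Each entry (A^⊗3)_ij equals the minimum over all length-3 walks i = v_0 → v_1 → … → v_3 = j of Σ_t A[v_t][v_{t+1}]. For example, for (i, j) = (0, 1) we minimise over 4 possible intermediate vertex sequences; the minimum is 8, attained along the walk 0 → 1 → 0 → 1.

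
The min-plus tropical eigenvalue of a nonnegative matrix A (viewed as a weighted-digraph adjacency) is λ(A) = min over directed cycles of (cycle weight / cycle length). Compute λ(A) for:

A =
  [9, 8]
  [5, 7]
λ(A) = 13/2

Enumerate directed cycles and compute their means (weight / length). Sample:
  cycle 0 → 0: weight = 9, length = 1, mean = 9/1 ≈ 9.000
  cycle 1 → 1: weight = 7, length = 1, mean = 7/1 ≈ 7.000
  cycle 0 → 1 → 0: weight = 13, length = 2, mean = 13/2 ≈ 6.500
  cycle 1 → 0 → 1: weight = 13, length = 2, mean = 13/2 ≈ 6.500
Minimum mean = 6.500, attained e.g. along the cycle 0 → 1 → 0 with weight 13 and length 2. So λ(A) = 13/2 = 13/2.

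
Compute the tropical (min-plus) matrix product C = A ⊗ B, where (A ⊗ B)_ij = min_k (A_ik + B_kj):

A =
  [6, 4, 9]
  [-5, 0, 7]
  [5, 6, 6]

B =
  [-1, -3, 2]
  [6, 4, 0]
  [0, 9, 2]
A ⊗ B =
  [5, 3, 4]
  [-6, -8, -3]
  [4, 2, 6]

Apply the min-plus product entry-by-entry:
  C[0][0] = min over k of (A[0][0] + B[0][0] = 6 + -1 = 5, A[0][1] + B[1][0] = 4 + 6 = 10, A[0][2] + B[2][0] = 9 + 0 = 9) = 5 (attained at k = 0)
  C[0][1] = min over k of (A[0][0] + B[0][1] = 6 + -3 = 3, A[0][1] + B[1][1] = 4 + 4 = 8, A[0][2] + B[2][1] = 9 + 9 = 18) = 3 (attained at k = 0)
  C[0][2] = min over k of (A[0][0] + B[0][2] = 6 + 2 = 8, A[0][1] + B[1][2] = 4 + 0 = 4, A[0][2] + B[2][2] = 9 + 2 = 11) = 4 (attained at k = 1)
  C[1][0] = min over k of (A[1][0] + B[0][0] = -5 + -1 = -6, A[1][1] + B[1][0] = 0 + 6 = 6, A[1][2] + B[2][0] = 7 + 0 = 7) = -6 (attained at k = 0)
  C[1][1] = min over k of (A[1][0] + B[0][1] = -5 + -3 = -8, A[1][1] + B[1][1] = 0 + 4 = 4, A[1][2] + B[2][1] = 7 + 9 = 16) = -8 (attained at k = 0)
  C[1][2] = min over k of (A[1][0] + B[0][2] = -5 + 2 = -3, A[1][1] + B[1][2] = 0 + 0 = 0, A[1][2] + B[2][2] = 7 + 2 = 9) = -3 (attained at k = 0)
  C[2][0] = min over k of (A[2][0] + B[0][0] = 5 + -1 = 4, A[2][1] + B[1][0] = 6 + 6 = 12, A[2][2] + B[2][0] = 6 + 0 = 6) = 4 (attained at k = 0)
  C[2][1] = min over k of (A[2][0] + B[0][1] = 5 + -3 = 2, A[2][1] + B[1][1] = 6 + 4 = 10, A[2][2] + B[2][1] = 6 + 9 = 15) = 2 (attained at k = 0)
  C[2][2] = min over k of (A[2][0] + B[0][2] = 5 + 2 = 7, A[2][1] + B[1][2] = 6 + 0 = 6, A[2][2] + B[2][2] = 6 + 2 = 8) = 6 (attained at k = 1)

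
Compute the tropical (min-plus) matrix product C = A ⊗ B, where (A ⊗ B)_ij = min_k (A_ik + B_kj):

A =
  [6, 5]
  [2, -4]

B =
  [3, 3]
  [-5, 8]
A ⊗ B =
  [0, 9]
  [-9, 4]

Apply the min-plus product entry-by-entry:
  C[0][0] = min over k of (A[0][0] + B[0][0] = 6 + 3 = 9, A[0][1] + B[1][0] = 5 + -5 = 0) = 0 (attained at k = 1)
  C[0][1] = min over k of (A[0][0] + B[0][1] = 6 + 3 = 9, A[0][1] + B[1][1] = 5 + 8 = 13) = 9 (attained at k = 0)
  C[1][0] = min over k of (A[1][0] + B[0][0] = 2 + 3 = 5, A[1][1] + B[1][0] = -4 + -5 = -9) = -9 (attained at k = 1)
  C[1][1] = min over k of (A[1][0] + B[0][1] = 2 + 3 = 5, A[1][1] + B[1][1] = -4 + 8 = 4) = 4 (attained at k = 1)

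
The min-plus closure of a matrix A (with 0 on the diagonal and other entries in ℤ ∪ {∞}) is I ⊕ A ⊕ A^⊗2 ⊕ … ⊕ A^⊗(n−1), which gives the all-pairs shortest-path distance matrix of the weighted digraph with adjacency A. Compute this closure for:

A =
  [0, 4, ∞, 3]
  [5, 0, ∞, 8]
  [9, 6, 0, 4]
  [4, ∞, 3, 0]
Closure =
  [0, 4, 6, 3]
  [5, 0, 11, 8]
  [8, 6, 0, 4]
  [4, 8, 3, 0]

This is the Floyd-Warshall all-pairs shortest-path computation. For each intermediate vertex k = 0, 1, …, 3, update dist[i][j] ← min(dist[i][j], dist[i][k] + dist[k][j]). The final matrix gives, for each (i, j), the minimum total weight of any directed path from i to j (possibly empty when i = j).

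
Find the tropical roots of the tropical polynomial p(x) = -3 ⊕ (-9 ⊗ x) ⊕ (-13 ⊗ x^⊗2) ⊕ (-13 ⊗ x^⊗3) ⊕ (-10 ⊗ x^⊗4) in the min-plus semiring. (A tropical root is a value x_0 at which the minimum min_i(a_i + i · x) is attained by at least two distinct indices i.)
Roots: {-3, 0, 4, 6}

Each tropical root is a break point of the lower envelope of the lines y = a_i + i · x (there are 5 lines, with slopes 0, 1, ..., 4). Only the lines that attain the minimum somewhere contribute to roots; other lines are dominated. Here the surviving (envelope) indices are i = 4, i = 3, i = 2, i = 1, i = 0.
Intersections between consecutive envelope lines give the roots: for adjacent envelope indices i < j the intersection is x = (a_i − a_j) / (j − i). Reading off the sorted break points: {-3, 0, 4, 6}.
Verification: at each break x_0, at least two indices attain the minimum of min_i(a_i + i · x_0).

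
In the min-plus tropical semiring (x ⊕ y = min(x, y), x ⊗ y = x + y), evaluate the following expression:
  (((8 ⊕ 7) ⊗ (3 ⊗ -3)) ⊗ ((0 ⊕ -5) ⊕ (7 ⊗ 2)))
(((8 ⊕ 7) ⊗ (3 ⊗ -3)) ⊗ ((0 ⊕ -5) ⊕ (7 ⊗ 2))) = 2

Expand innermost to outermost. Recall ⊕ takes the minimum of its arguments and ⊗ takes their sum. Working out the expression (((8 ⊕ 7) ⊗ (3 ⊗ -3)) ⊗ ((0 ⊕ -5) ⊕ (7 ⊗ 2))) gives 2.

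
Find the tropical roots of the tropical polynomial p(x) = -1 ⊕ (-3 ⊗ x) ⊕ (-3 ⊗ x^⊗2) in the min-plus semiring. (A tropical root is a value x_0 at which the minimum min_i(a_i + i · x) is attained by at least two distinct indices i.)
Roots: {0, 2}

Each tropical root is a break point of the lower envelope of the lines y = a_i + i · x (there are 3 lines, with slopes 0, 1, ..., 2). Only the lines that attain the minimum somewhere contribute to roots; other lines are dominated. Here the surviving (envelope) indices are i = 2, i = 1, i = 0.
Intersections between consecutive envelope lines give the roots: for adjacent envelope indices i < j the intersection is x = (a_i − a_j) / (j − i). Reading off the sorted break points: {0, 2}.
Verification: at each break x_0, at least two indices attain the minimum of min_i(a_i + i · x_0).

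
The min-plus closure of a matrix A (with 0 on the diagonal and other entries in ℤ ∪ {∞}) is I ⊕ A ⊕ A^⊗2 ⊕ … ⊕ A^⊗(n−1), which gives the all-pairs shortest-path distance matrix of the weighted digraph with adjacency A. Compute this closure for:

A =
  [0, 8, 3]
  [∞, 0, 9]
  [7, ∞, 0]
Closure =
  [0, 8, 3]
  [16, 0, 9]
  [7, 15, 0]

This is the Floyd-Warshall all-pairs shortest-path computation. For each intermediate vertex k = 0, 1, …, 2, update dist[i][j] ← min(dist[i][j], dist[i][k] + dist[k][j]). The final matrix gives, for each (i, j), the minimum total weight of any directed path from i to j (possibly empty when i = j).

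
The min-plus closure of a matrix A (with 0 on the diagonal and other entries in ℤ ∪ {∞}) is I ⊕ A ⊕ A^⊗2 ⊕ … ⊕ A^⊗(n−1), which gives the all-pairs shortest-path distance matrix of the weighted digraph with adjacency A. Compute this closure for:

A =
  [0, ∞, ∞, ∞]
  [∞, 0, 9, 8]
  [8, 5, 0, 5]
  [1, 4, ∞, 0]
Closure =
  [0, ∞, ∞, ∞]
  [9, 0, 9, 8]
  [6, 5, 0, 5]
  [1, 4, 13, 0]

This is the Floyd-Warshall all-pairs shortest-path computation. For each intermediate vertex k = 0, 1, …, 3, update dist[i][j] ← min(dist[i][j], dist[i][k] + dist[k][j]). The final matrix gives, for each (i, j), the minimum total weight of any directed path from i to j (possibly empty when i = j).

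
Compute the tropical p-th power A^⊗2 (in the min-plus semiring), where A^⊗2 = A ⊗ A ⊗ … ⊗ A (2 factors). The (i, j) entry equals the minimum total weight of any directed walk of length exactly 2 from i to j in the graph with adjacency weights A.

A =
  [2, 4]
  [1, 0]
A^⊗2 =
  [4, 4]
  [1, 0]

Each entry (A^⊗2)_ij equals the minimum over all length-2 walks i = v_0 → v_1 → … → v_2 = j of Σ_t A[v_t][v_{t+1}]. For example, for (i, j) = (0, 1) we minimise over 2 possible intermediate vertex sequences; the minimum is 4, attained along the walk 0 → 1 → 1.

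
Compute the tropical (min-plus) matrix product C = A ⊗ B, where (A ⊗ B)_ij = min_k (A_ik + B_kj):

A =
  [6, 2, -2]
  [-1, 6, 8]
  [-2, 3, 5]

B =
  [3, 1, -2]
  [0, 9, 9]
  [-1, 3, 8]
A ⊗ B =
  [-3, 1, 4]
  [2, 0, -3]
  [1, -1, -4]

Apply the min-plus product entry-by-entry:
  C[0][0] = min over k of (A[0][0] + B[0][0] = 6 + 3 = 9, A[0][1] + B[1][0] = 2 + 0 = 2, A[0][2] + B[2][0] = -2 + -1 = -3) = -3 (attained at k = 2)
  C[0][1] = min over k of (A[0][0] + B[0][1] = 6 + 1 = 7, A[0][1] + B[1][1] = 2 + 9 = 11, A[0][2] + B[2][1] = -2 + 3 = 1) = 1 (attained at k = 2)
  C[0][2] = min over k of (A[0][0] + B[0][2] = 6 + -2 = 4, A[0][1] + B[1][2] = 2 + 9 = 11, A[0][2] + B[2][2] = -2 + 8 = 6) = 4 (attained at k = 0)
  C[1][0] = min over k of (A[1][0] + B[0][0] = -1 + 3 = 2, A[1][1] + B[1][0] = 6 + 0 = 6, A[1][2] + B[2][0] = 8 + -1 = 7) = 2 (attained at k = 0)
  C[1][1] = min over k of (A[1][0] + B[0][1] = -1 + 1 = 0, A[1][1] + B[1][1] = 6 + 9 = 15, A[1][2] + B[2][1] = 8 + 3 = 11) = 0 (attained at k = 0)
  C[1][2] = min over k of (A[1][0] + B[0][2] = -1 + -2 = -3, A[1][1] + B[1][2] = 6 + 9 = 15, A[1][2] + B[2][2] = 8 + 8 = 16) = -3 (attained at k = 0)
  C[2][0] = min over k of (A[2][0] + B[0][0] = -2 + 3 = 1, A[2][1] + B[1][0] = 3 + 0 = 3, A[2][2] + B[2][0] = 5 + -1 = 4) = 1 (attained at k = 0)
  C[2][1] = min over k of (A[2][0] + B[0][1] = -2 + 1 = -1, A[2][1] + B[1][1] = 3 + 9 = 12, A[2][2] + B[2][1] = 5 + 3 = 8) = -1 (attained at k = 0)
  C[2][2] = min over k of (A[2][0] + B[0][2] = -2 + -2 = -4, A[2][1] + B[1][2] = 3 + 9 = 12, A[2][2] + B[2][2] = 5 + 8 = 13) = -4 (attained at k = 0)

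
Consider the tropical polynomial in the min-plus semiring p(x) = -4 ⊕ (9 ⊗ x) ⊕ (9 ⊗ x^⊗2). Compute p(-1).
p(-1) = -4

A tropical monomial a ⊗ x^⊗i evaluates to a + i · x. Evaluating each term at x = -1:
  Term 0 contributes -4 + 0 · -1 = -4
  Term 1 contributes 9 + 1 · -1 = 8
  Term 2 contributes 9 + 2 · -1 = 7
p(-1) = ⊕ of these = min[-4, 8, 7] = -4.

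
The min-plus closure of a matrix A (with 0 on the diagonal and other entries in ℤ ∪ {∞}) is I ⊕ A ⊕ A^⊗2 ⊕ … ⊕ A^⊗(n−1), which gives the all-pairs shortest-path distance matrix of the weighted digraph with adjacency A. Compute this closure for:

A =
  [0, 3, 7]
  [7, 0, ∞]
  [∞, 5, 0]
Closure =
  [0, 3, 7]
  [7, 0, 14]
  [12, 5, 0]

This is the Floyd-Warshall all-pairs shortest-path computation. For each intermediate vertex k = 0, 1, …, 2, update dist[i][j] ← min(dist[i][j], dist[i][k] + dist[k][j]). The final matrix gives, for each (i, j), the minimum total weight of any directed path from i to j (possibly empty when i = j).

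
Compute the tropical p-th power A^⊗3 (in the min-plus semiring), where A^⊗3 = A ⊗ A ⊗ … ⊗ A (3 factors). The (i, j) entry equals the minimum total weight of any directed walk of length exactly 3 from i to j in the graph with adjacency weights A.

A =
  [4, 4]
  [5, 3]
A^⊗3 =
  [12, 10]
  [11, 9]

Each entry (A^⊗3)_ij equals the minimum over all length-3 walks i = v_0 → v_1 → … → v_3 = j of Σ_t A[v_t][v_{t+1}]. For example, for (i, j) = (0, 1) we minimise over 4 possible intermediate vertex sequences; the minimum is 10, attained along the walk 0 → 1 → 1 → 1.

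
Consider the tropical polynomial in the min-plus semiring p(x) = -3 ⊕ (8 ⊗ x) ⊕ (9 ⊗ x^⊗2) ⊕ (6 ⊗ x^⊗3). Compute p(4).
p(4) = -3

A tropical monomial a ⊗ x^⊗i evaluates to a + i · x. Evaluating each term at x = 4:
  Term 0 contributes -3 + 0 · 4 = -3
  Term 1 contributes 8 + 1 · 4 = 12
  Term 2 contributes 9 + 2 · 4 = 17
  Term 3 contributes 6 + 3 · 4 = 18
p(4) = ⊕ of these = min[-3, 12, 17, 18] = -3.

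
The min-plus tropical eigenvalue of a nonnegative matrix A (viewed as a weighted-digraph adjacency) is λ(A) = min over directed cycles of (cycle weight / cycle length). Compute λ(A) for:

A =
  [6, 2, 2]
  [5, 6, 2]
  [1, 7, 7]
λ(A) = 3/2

Enumerate directed cycles and compute their means (weight / length). Sample:
  cycle 0 → 0: weight = 6, length = 1, mean = 6/1 ≈ 6.000
  cycle 1 → 1: weight = 6, length = 1, mean = 6/1 ≈ 6.000
  cycle 2 → 2: weight = 7, length = 1, mean = 7/1 ≈ 7.000
  cycle 0 → 1 → 0: weight = 7, length = 2, mean = 7/2 ≈ 3.500
  cycle 0 → 2 → 0: weight = 3, length = 2, mean = 3/2 ≈ 1.500
  cycle 1 → 0 → 1: weight = 7, length = 2, mean = 7/2 ≈ 3.500
Minimum mean = 1.500, attained e.g. along the cycle 0 → 2 → 0 with weight 3 and length 2. So λ(A) = 3/2 = 3/2.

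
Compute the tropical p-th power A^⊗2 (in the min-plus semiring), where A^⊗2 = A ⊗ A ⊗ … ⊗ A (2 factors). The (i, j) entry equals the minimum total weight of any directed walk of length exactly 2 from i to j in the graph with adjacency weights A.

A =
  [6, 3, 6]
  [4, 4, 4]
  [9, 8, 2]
A^⊗2 =
  [7, 7, 7]
  [8, 7, 6]
  [11, 10, 4]

Each entry (A^⊗2)_ij equals the minimum over all length-2 walks i = v_0 → v_1 → … → v_2 = j of Σ_t A[v_t][v_{t+1}]. For example, for (i, j) = (0, 2) we minimise over 3 possible intermediate vertex sequences; the minimum is 7, attained along the walk 0 → 1 → 2.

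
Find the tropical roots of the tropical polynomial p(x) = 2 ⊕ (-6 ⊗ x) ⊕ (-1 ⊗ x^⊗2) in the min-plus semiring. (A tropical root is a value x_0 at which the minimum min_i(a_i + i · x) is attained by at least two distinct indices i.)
Roots: {-5, 8}

Each tropical root is a break point of the lower envelope of the lines y = a_i + i · x (there are 3 lines, with slopes 0, 1, ..., 2). Only the lines that attain the minimum somewhere contribute to roots; other lines are dominated. Here the surviving (envelope) indices are i = 2, i = 1, i = 0.
Intersections between consecutive envelope lines give the roots: for adjacent envelope indices i < j the intersection is x = (a_i − a_j) / (j − i). Reading off the sorted break points: {-5, 8}.
Verification: at each break x_0, at least two indices attain the minimum of min_i(a_i + i · x_0).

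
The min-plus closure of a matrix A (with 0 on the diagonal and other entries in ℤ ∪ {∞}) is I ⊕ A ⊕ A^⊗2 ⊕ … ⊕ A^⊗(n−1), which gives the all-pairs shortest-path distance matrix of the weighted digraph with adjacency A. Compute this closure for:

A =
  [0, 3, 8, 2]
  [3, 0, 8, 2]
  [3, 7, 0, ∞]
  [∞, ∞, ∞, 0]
Closure =
  [0, 3, 8, 2]
  [3, 0, 8, 2]
  [3, 6, 0, 5]
  [∞, ∞, ∞, 0]

This is the Floyd-Warshall all-pairs shortest-path computation. For each intermediate vertex k = 0, 1, …, 3, update dist[i][j] ← min(dist[i][j], dist[i][k] + dist[k][j]). The final matrix gives, for each (i, j), the minimum total weight of any directed path from i to j (possibly empty when i = j).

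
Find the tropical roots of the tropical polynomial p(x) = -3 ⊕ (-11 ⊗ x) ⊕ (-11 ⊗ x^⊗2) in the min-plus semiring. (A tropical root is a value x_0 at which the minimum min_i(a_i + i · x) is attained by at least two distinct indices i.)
Roots: {0, 8}

Each tropical root is a break point of the lower envelope of the lines y = a_i + i · x (there are 3 lines, with slopes 0, 1, ..., 2). Only the lines that attain the minimum somewhere contribute to roots; other lines are dominated. Here the surviving (envelope) indices are i = 2, i = 1, i = 0.
Intersections between consecutive envelope lines give the roots: for adjacent envelope indices i < j the intersection is x = (a_i − a_j) / (j − i). Reading off the sorted break points: {0, 8}.
Verification: at each break x_0, at least two indices attain the minimum of min_i(a_i + i · x_0).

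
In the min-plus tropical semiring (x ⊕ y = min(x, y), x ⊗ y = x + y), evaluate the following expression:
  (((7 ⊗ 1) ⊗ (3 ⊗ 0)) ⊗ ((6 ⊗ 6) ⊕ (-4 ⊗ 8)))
(((7 ⊗ 1) ⊗ (3 ⊗ 0)) ⊗ ((6 ⊗ 6) ⊕ (-4 ⊗ 8))) = 15

Expand innermost to outermost. Recall ⊕ takes the minimum of its arguments and ⊗ takes their sum. Working out the expression (((7 ⊗ 1) ⊗ (3 ⊗ 0)) ⊗ ((6 ⊗ 6) ⊕ (-4 ⊗ 8))) gives 15.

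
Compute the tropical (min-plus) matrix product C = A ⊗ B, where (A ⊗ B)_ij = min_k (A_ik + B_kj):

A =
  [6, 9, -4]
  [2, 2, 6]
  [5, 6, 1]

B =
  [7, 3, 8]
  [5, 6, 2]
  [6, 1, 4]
A ⊗ B =
  [2, -3, 0]
  [7, 5, 4]
  [7, 2, 5]

Apply the min-plus product entry-by-entry:
  C[0][0] = min over k of (A[0][0] + B[0][0] = 6 + 7 = 13, A[0][1] + B[1][0] = 9 + 5 = 14, A[0][2] + B[2][0] = -4 + 6 = 2) = 2 (attained at k = 2)
  C[0][1] = min over k of (A[0][0] + B[0][1] = 6 + 3 = 9, A[0][1] + B[1][1] = 9 + 6 = 15, A[0][2] + B[2][1] = -4 + 1 = -3) = -3 (attained at k = 2)
  C[0][2] = min over k of (A[0][0] + B[0][2] = 6 + 8 = 14, A[0][1] + B[1][2] = 9 + 2 = 11, A[0][2] + B[2][2] = -4 + 4 = 0) = 0 (attained at k = 2)
  C[1][0] = min over k of (A[1][0] + B[0][0] = 2 + 7 = 9, A[1][1] + B[1][0] = 2 + 5 = 7, A[1][2] + B[2][0] = 6 + 6 = 12) = 7 (attained at k = 1)
  C[1][1] = min over k of (A[1][0] + B[0][1] = 2 + 3 = 5, A[1][1] + B[1][1] = 2 + 6 = 8, A[1][2] + B[2][1] = 6 + 1 = 7) = 5 (attained at k = 0)
  C[1][2] = min over k of (A[1][0] + B[0][2] = 2 + 8 = 10, A[1][1] + B[1][2] = 2 + 2 = 4, A[1][2] + B[2][2] = 6 + 4 = 10) = 4 (attained at k = 1)
  C[2][0] = min over k of (A[2][0] + B[0][0] = 5 + 7 = 12, A[2][1] + B[1][0] = 6 + 5 = 11, A[2][2] + B[2][0] = 1 + 6 = 7) = 7 (attained at k = 2)
  C[2][1] = min over k of (A[2][0] + B[0][1] = 5 + 3 = 8, A[2][1] + B[1][1] = 6 + 6 = 12, A[2][2] + B[2][1] = 1 + 1 = 2) = 2 (attained at k = 2)
  C[2][2] = min over k of (A[2][0] + B[0][2] = 5 + 8 = 13, A[2][1] + B[1][2] = 6 + 2 = 8, A[2][2] + B[2][2] = 1 + 4 = 5) = 5 (attained at k = 2)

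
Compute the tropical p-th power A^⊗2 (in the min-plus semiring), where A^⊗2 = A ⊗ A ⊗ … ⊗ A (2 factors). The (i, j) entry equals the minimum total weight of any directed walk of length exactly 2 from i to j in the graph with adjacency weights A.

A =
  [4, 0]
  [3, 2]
A^⊗2 =
  [3, 2]
  [5, 3]

Each entry (A^⊗2)_ij equals the minimum over all length-2 walks i = v_0 → v_1 → … → v_2 = j of Σ_t A[v_t][v_{t+1}]. For example, for (i, j) = (0, 1) we minimise over 2 possible intermediate vertex sequences; the minimum is 2, attained along the walk 0 → 1 → 1.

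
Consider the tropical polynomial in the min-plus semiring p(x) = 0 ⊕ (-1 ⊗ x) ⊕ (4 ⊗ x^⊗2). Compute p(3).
p(3) = 0

A tropical monomial a ⊗ x^⊗i evaluates to a + i · x. Evaluating each term at x = 3:
  Term 0 contributes 0 + 0 · 3 = 0
  Term 1 contributes -1 + 1 · 3 = 2
  Term 2 contributes 4 + 2 · 3 = 10
p(3) = ⊕ of these = min[0, 2, 10] = 0.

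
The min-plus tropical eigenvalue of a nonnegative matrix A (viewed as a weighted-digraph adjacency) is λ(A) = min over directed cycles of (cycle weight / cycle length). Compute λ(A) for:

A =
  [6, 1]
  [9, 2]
λ(A) = 2

Enumerate directed cycles and compute their means (weight / length). Sample:
  cycle 0 → 0: weight = 6, length = 1, mean = 6/1 ≈ 6.000
  cycle 1 → 1: weight = 2, length = 1, mean = 2/1 ≈ 2.000
  cycle 0 → 1 → 0: weight = 10, length = 2, mean = 10/2 ≈ 5.000
  cycle 1 → 0 → 1: weight = 10, length = 2, mean = 10/2 ≈ 5.000
Minimum mean = 2.000, attained e.g. along the cycle 1 → 1 with weight 2 and length 1. So λ(A) = 2/1 = 2.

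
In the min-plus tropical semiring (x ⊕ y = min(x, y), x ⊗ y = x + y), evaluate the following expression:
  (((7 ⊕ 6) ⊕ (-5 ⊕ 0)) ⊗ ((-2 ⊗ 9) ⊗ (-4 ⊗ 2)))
(((7 ⊕ 6) ⊕ (-5 ⊕ 0)) ⊗ ((-2 ⊗ 9) ⊗ (-4 ⊗ 2))) = 0

Expand innermost to outermost. Recall ⊕ takes the minimum of its arguments and ⊗ takes their sum. Working out the expression (((7 ⊕ 6) ⊕ (-5 ⊕ 0)) ⊗ ((-2 ⊗ 9) ⊗ (-4 ⊗ 2))) gives 0.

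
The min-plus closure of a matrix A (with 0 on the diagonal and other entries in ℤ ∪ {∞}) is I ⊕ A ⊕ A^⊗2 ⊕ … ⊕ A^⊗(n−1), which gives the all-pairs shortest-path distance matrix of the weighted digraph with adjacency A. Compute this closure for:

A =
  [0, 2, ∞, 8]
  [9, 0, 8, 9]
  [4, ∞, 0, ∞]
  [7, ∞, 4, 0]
Closure =
  [0, 2, 10, 8]
  [9, 0, 8, 9]
  [4, 6, 0, 12]
  [7, 9, 4, 0]

This is the Floyd-Warshall all-pairs shortest-path computation. For each intermediate vertex k = 0, 1, …, 3, update dist[i][j] ← min(dist[i][j], dist[i][k] + dist[k][j]). The final matrix gives, for each (i, j), the minimum total weight of any directed path from i to j (possibly empty when i = j).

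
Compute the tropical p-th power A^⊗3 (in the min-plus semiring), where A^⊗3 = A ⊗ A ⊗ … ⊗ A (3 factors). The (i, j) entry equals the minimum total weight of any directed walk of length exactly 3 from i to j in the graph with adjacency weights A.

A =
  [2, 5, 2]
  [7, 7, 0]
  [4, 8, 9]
A^⊗3 =
  [6, 9, 6]
  [6, 9, 6]
  [8, 11, 8]

Each entry (A^⊗3)_ij equals the minimum over all length-3 walks i = v_0 → v_1 → … → v_3 = j of Σ_t A[v_t][v_{t+1}]. For example, for (i, j) = (0, 2) we minimise over 9 possible intermediate vertex sequences; the minimum is 6, attained along the walk 0 → 0 → 0 → 2.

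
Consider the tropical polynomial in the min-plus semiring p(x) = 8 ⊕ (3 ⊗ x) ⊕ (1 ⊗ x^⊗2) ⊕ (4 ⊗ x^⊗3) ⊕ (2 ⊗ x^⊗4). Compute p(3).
p(3) = 6

A tropical monomial a ⊗ x^⊗i evaluates to a + i · x. Evaluating each term at x = 3:
  Term 0 contributes 8 + 0 · 3 = 8
  Term 1 contributes 3 + 1 · 3 = 6
  Term 2 contributes 1 + 2 · 3 = 7
  Term 3 contributes 4 + 3 · 3 = 13
  Term 4 contributes 2 + 4 · 3 = 14
p(3) = ⊕ of these = min[8, 6, 7, 13, 14] = 6.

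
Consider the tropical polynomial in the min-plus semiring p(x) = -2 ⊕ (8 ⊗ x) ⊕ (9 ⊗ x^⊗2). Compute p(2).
p(2) = -2

A tropical monomial a ⊗ x^⊗i evaluates to a + i · x. Evaluating each term at x = 2:
  Term 0 contributes -2 + 0 · 2 = -2
  Term 1 contributes 8 + 1 · 2 = 10
  Term 2 contributes 9 + 2 · 2 = 13
p(2) = ⊕ of these = min[-2, 10, 13] = -2.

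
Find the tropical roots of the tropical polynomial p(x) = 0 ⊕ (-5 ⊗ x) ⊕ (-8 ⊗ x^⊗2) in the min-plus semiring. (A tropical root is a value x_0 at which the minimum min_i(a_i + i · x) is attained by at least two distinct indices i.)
Roots: {3, 5}

Each tropical root is a break point of the lower envelope of the lines y = a_i + i · x (there are 3 lines, with slopes 0, 1, ..., 2). Only the lines that attain the minimum somewhere contribute to roots; other lines are dominated. Here the surviving (envelope) indices are i = 2, i = 1, i = 0.
Intersections between consecutive envelope lines give the roots: for adjacent envelope indices i < j the intersection is x = (a_i − a_j) / (j − i). Reading off the sorted break points: {3, 5}.
Verification: at each break x_0, at least two indices attain the minimum of min_i(a_i + i · x_0).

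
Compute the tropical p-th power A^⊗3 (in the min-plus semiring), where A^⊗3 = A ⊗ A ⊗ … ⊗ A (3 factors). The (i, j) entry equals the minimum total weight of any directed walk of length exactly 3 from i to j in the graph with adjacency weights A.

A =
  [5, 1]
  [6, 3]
A^⊗3 =
  [10, 7]
  [12, 9]

Each entry (A^⊗3)_ij equals the minimum over all length-3 walks i = v_0 → v_1 → … → v_3 = j of Σ_t A[v_t][v_{t+1}]. For example, for (i, j) = (0, 1) we minimise over 4 possible intermediate vertex sequences; the minimum is 7, attained along the walk 0 → 1 → 1 → 1.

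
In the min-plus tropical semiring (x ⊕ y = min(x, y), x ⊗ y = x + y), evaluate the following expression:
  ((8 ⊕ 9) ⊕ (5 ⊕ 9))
((8 ⊕ 9) ⊕ (5 ⊕ 9)) = 5

Expand innermost to outermost. Recall ⊕ takes the minimum of its arguments and ⊗ takes their sum. Working out the expression ((8 ⊕ 9) ⊕ (5 ⊕ 9)) gives 5.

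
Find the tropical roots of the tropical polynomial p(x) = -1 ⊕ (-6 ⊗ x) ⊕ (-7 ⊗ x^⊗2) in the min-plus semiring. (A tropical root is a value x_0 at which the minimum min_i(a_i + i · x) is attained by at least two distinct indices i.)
Roots: {1, 5}

Each tropical root is a break point of the lower envelope of the lines y = a_i + i · x (there are 3 lines, with slopes 0, 1, ..., 2). Only the lines that attain the minimum somewhere contribute to roots; other lines are dominated. Here the surviving (envelope) indices are i = 2, i = 1, i = 0.
Intersections between consecutive envelope lines give the roots: for adjacent envelope indices i < j the intersection is x = (a_i − a_j) / (j − i). Reading off the sorted break points: {1, 5}.
Verification: at each break x_0, at least two indices attain the minimum of min_i(a_i + i · x_0).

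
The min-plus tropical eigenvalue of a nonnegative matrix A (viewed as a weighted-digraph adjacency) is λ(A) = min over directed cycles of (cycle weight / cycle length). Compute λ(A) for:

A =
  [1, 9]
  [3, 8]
λ(A) = 1

Enumerate directed cycles and compute their means (weight / length). Sample:
  cycle 0 → 0: weight = 1, length = 1, mean = 1/1 ≈ 1.000
  cycle 1 → 1: weight = 8, length = 1, mean = 8/1 ≈ 8.000
  cycle 0 → 1 → 0: weight = 12, length = 2, mean = 12/2 ≈ 6.000
  cycle 1 → 0 → 1: weight = 12, length = 2, mean = 12/2 ≈ 6.000
Minimum mean = 1.000, attained e.g. along the cycle 0 → 0 with weight 1 and length 1. So λ(A) = 1/1 = 1.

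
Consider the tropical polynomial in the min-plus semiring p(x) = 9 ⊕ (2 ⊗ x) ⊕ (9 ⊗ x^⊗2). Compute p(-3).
p(-3) = -1

A tropical monomial a ⊗ x^⊗i evaluates to a + i · x. Evaluating each term at x = -3:
  Term 0 contributes 9 + 0 · -3 = 9
  Term 1 contributes 2 + 1 · -3 = -1
  Term 2 contributes 9 + 2 · -3 = 3
p(-3) = ⊕ of these = min[9, -1, 3] = -1.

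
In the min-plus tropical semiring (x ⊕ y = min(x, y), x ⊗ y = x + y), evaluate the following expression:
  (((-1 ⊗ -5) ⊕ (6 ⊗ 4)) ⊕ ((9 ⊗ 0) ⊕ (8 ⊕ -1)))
(((-1 ⊗ -5) ⊕ (6 ⊗ 4)) ⊕ ((9 ⊗ 0) ⊕ (8 ⊕ -1))) = -6

Expand innermost to outermost. Recall ⊕ takes the minimum of its arguments and ⊗ takes their sum. Working out the expression (((-1 ⊗ -5) ⊕ (6 ⊗ 4)) ⊕ ((9 ⊗ 0) ⊕ (8 ⊕ -1))) gives -6.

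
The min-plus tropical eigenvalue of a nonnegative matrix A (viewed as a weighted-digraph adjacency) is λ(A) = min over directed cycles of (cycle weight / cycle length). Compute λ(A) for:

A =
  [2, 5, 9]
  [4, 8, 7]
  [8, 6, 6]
λ(A) = 2

Enumerate directed cycles and compute their means (weight / length). Sample:
  cycle 0 → 0: weight = 2, length = 1, mean = 2/1 ≈ 2.000
  cycle 1 → 1: weight = 8, length = 1, mean = 8/1 ≈ 8.000
  cycle 2 → 2: weight = 6, length = 1, mean = 6/1 ≈ 6.000
  cycle 0 → 1 → 0: weight = 9, length = 2, mean = 9/2 ≈ 4.500
  cycle 0 → 2 → 0: weight = 17, length = 2, mean = 17/2 ≈ 8.500
  cycle 1 → 0 → 1: weight = 9, length = 2, mean = 9/2 ≈ 4.500
Minimum mean = 2.000, attained e.g. along the cycle 0 → 0 with weight 2 and length 1. So λ(A) = 2/1 = 2.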